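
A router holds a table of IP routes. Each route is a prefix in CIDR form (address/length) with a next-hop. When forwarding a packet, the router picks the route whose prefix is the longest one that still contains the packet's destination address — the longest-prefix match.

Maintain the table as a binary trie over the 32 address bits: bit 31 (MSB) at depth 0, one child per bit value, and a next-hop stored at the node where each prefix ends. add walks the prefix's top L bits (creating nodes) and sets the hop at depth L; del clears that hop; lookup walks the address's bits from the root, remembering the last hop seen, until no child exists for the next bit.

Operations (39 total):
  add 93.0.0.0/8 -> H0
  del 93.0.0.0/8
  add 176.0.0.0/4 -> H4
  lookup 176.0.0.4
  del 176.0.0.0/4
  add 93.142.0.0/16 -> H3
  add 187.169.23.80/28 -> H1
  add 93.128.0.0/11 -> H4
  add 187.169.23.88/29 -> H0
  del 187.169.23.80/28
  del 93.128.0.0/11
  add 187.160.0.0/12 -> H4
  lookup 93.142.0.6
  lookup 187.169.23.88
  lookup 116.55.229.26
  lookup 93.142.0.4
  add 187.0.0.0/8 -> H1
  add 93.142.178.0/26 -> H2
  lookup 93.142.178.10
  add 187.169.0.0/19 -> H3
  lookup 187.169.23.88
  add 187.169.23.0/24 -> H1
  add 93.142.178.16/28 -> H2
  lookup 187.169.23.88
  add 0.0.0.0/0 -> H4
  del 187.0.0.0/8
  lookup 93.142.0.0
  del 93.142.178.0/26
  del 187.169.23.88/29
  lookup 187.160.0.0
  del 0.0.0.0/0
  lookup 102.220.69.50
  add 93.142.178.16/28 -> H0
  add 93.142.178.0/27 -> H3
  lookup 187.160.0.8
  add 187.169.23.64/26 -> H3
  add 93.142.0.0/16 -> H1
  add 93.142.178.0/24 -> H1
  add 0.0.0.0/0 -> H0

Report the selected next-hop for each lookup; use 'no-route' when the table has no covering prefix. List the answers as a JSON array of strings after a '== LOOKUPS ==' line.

Process each operation:
  add 93.0.0.0/8 -> H0 at depth 8
  - 93.0.0.0/8 clear@8
  add 176.0.0.0/4 -> H4 at depth 4
  lookup 176.0.0.4: bits 1011 walk d0:-→d1:-→d2:-→d3:-→d4:H4 -> H4
  - 176.0.0.0/4 clear@4
  add 93.142.0.0/16 -> H3 at depth 16
  add 187.169.23.80/28 -> H1 at depth 28
  add 93.128.0.0/11 -> H4 at depth 11
  add 187.169.23.88/29 -> H0 at depth 29
  - 187.169.23.80/28 clear@28
  - 93.128.0.0/11 clear@11
  add 187.160.0.0/12 -> H4 at depth 12
  lookup 93.142.0.6: bits 0101110110001110 walk d0:-→d1:-→d2:-→d3:-→d4:-→d5:-→d6:-→d7:-→d8:-→d9:-→d10:-→d11:-→d12:-→d13:-→d14:-→d15:-→d16:H3 -> H3
  lookup 187.169.23.88: bits 10111011101010010001011101011 walk d0:-→d1:-→d2:-→d3:-→d4:-→d5:-→d6:-→d7:-→d8:-→d9:-→d10:-→d11:-→d12:H4→d13:-→d14:-→d15:-→d16:-→d17:-→d18:-→d19:-→d20:-→d21:-→d22:-→d23:-→d24:-→d25:-→d26:-→d27:-→d28:-→d29:H0 -> H0
  lookup 116.55.229.26: bits 01 walk d0:-→d1:-→d2:- -> no-route
  lookup 93.142.0.4: bits 0101110110001110 walk d0:-→d1:-→d2:-→d3:-→d4:-→d5:-→d6:-→d7:-→d8:-→d9:-→d10:-→d11:-→d12:-→d13:-→d14:-→d15:-→d16:H3 -> H3
  add 187.0.0.0/8 -> H1 at depth 8
  add 93.142.178.0/26 -> H2 at depth 26
  lookup 93.142.178.10: bits 01011101100011101011001000 walk d0:-→d1:-→d2:-→d3:-→d4:-→d5:-→d6:-→d7:-→d8:-→d9:-→d10:-→d11:-→d12:-→d13:-→d14:-→d15:-→d16:H3→d17:-→d18:-→d19:-→d20:-→d21:-→d22:-→d23:-→d24:-→d25:-→d26:H2 -> H2
  add 187.169.0.0/19 -> H3 at depth 19
  lookup 187.169.23.88: bits 10111011101010010001011101011 walk d0:-→d1:-→d2:-→d3:-→d4:-→d5:-→d6:-→d7:-→d8:H1→d9:-→d10:-→d11:-→d12:H4→d13:-→d14:-→d15:-→d16:-→d17:-→d18:-→d19:H3→d20:-→d21:-→d22:-→d23:-→d24:-→d25:-→d26:-→d27:-→d28:-→d29:H0 -> H0
  add 187.169.23.0/24 -> H1 at depth 24
  add 93.142.178.16/28 -> H2 at depth 28
  lookup 187.169.23.88: bits 10111011101010010001011101011 walk d0:-→d1:-→d2:-→d3:-→d4:-→d5:-→d6:-→d7:-→d8:H1→d9:-→d10:-→d11:-→d12:H4→d13:-→d14:-→d15:-→d16:-→d17:-→d18:-→d19:H3→d20:-→d21:-→d22:-→d23:-→d24:H1→d25:-→d26:-→d27:-→d28:-→d29:H0 -> H0
  add 0.0.0.0/0 -> H4 at depth 0
  - 187.0.0.0/8 clear@8
  lookup 93.142.0.0: bits 0101110110001110 walk d0:H4→d1:-→d2:-→d3:-→d4:-→d5:-→d6:-→d7:-→d8:-→d9:-→d10:-→d11:-→d12:-→d13:-→d14:-→d15:-→d16:H3 -> H3
  - 93.142.178.0/26 clear@26
  - 187.169.23.88/29 clear@29
  lookup 187.160.0.0: bits 101110111010 walk d0:H4→d1:-→d2:-→d3:-→d4:-→d5:-→d6:-→d7:-→d8:-→d9:-→d10:-→d11:-→d12:H4 -> H4
  - 0.0.0.0/0 clear@0
  lookup 102.220.69.50: bits 01 walk d0:-→d1:-→d2:- -> no-route
  add 93.142.178.16/28 -> H0 at depth 28
  add 93.142.178.0/27 -> H3 at depth 27
  lookup 187.160.0.8: bits 101110111010 walk d0:-→d1:-→d2:-→d3:-→d4:-→d5:-→d6:-→d7:-→d8:-→d9:-→d10:-→d11:-→d12:H4 -> H4
  add 187.169.23.64/26 -> H3 at depth 26
  add 93.142.0.0/16 -> H1 at depth 16
  add 93.142.178.0/24 -> H1 at depth 24
  add 0.0.0.0/0 -> H0 at depth 0

== LOOKUPS ==
["H4","H3","H0","no-route","H3","H2","H0","H0","H3","H4","no-route","H4"]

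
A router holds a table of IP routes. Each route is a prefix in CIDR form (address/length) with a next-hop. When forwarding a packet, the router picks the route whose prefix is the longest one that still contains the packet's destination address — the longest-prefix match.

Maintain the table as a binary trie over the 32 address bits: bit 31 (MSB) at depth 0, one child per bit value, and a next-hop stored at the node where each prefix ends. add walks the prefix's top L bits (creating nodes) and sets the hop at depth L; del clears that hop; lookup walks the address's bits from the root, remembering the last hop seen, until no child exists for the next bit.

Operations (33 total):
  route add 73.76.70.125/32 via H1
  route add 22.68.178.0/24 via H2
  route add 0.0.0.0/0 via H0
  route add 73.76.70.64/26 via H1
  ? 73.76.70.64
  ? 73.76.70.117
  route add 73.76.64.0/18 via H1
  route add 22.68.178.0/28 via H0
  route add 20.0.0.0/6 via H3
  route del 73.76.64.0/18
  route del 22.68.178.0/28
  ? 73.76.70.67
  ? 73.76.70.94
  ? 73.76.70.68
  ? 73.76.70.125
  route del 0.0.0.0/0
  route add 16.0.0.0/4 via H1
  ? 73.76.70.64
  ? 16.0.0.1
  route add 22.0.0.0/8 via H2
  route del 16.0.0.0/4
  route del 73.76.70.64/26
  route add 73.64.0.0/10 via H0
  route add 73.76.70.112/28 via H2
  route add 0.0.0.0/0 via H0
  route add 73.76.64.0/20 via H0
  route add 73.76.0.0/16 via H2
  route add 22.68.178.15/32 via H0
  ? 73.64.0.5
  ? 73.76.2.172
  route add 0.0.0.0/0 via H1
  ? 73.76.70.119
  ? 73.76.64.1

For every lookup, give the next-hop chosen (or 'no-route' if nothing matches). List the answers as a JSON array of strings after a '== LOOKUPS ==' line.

Apply in order:
  + 73.76.70.125/32 (H1) depth=32
  + 22.68.178.0/24 (H2) depth=24
  + 0.0.0.0/0 (H0) depth=0
  + 73.76.70.64/26 (H1) depth=26
  ? 73.76.70.64  path d0:H0→d1:-→d2:-→d3:-→d4:-→d5:-→d6:-→d7:-→d8:-→d9:-→d10:-→d11:-→d12:-→d13:-→d14:-→d15:-→d16:-→d17:-→d18:-→d19:-→d20:-→d21:-→d22:-→d23:-→d24:-→d25:-→d26:H1  best=H1
  ? 73.76.70.117  path d0:H0→d1:-→d2:-→d3:-→d4:-→d5:-→d6:-→d7:-→d8:-→d9:-→d10:-→d11:-→d12:-→d13:-→d14:-→d15:-→d16:-→d17:-→d18:-→d19:-→d20:-→d21:-→d22:-→d23:-→d24:-→d25:-→d26:H1→d27:-→d28:-  best=H1
  + 73.76.64.0/18 (H1) depth=18
  + 22.68.178.0/28 (H0) depth=28
  + 20.0.0.0/6 (H3) depth=6
  - 73.76.64.0/18 clear@18
  - 22.68.178.0/28 clear@28
  ? 73.76.70.67  path d0:H0→d1:-→d2:-→d3:-→d4:-→d5:-→d6:-→d7:-→d8:-→d9:-→d10:-→d11:-→d12:-→d13:-→d14:-→d15:-→d16:-→d17:-→d18:-→d19:-→d20:-→d21:-→d22:-→d23:-→d24:-→d25:-→d26:H1  best=H1
  ? 73.76.70.94  path d0:H0→d1:-→d2:-→d3:-→d4:-→d5:-→d6:-→d7:-→d8:-→d9:-→d10:-→d11:-→d12:-→d13:-→d14:-→d15:-→d16:-→d17:-→d18:-→d19:-→d20:-→d21:-→d22:-→d23:-→d24:-→d25:-→d26:H1  best=H1
  ? 73.76.70.68  path d0:H0→d1:-→d2:-→d3:-→d4:-→d5:-→d6:-→d7:-→d8:-→d9:-→d10:-→d11:-→d12:-→d13:-→d14:-→d15:-→d16:-→d17:-→d18:-→d19:-→d20:-→d21:-→d22:-→d23:-→d24:-→d25:-→d26:H1  best=H1
  ? 73.76.70.125  path d0:H0→d1:-→d2:-→d3:-→d4:-→d5:-→d6:-→d7:-→d8:-→d9:-→d10:-→d11:-→d12:-→d13:-→d14:-→d15:-→d16:-→d17:-→d18:-→d19:-→d20:-→d21:-→d22:-→d23:-→d24:-→d25:-→d26:H1→d27:-→d28:-→d29:-→d30:-→d31:-→d32:H1  best=H1
  - 0.0.0.0/0 clear@0
  + 16.0.0.0/4 (H1) depth=4
  ? 73.76.70.64  path d0:-→d1:-→d2:-→d3:-→d4:-→d5:-→d6:-→d7:-→d8:-→d9:-→d10:-→d11:-→d12:-→d13:-→d14:-→d15:-→d16:-→d17:-→d18:-→d19:-→d20:-→d21:-→d22:-→d23:-→d24:-→d25:-→d26:H1  best=H1
  ? 16.0.0.1  path d0:-→d1:-→d2:-→d3:-→d4:H1→d5:-  best=H1
  + 22.0.0.0/8 (H2) depth=8
  - 16.0.0.0/4 clear@4
  - 73.76.70.64/26 clear@26
  + 73.64.0.0/10 (H0) depth=10
  + 73.76.70.112/28 (H2) depth=28
  + 0.0.0.0/0 (H0) depth=0
  + 73.76.64.0/20 (H0) depth=20
  + 73.76.0.0/16 (H2) depth=16
  + 22.68.178.15/32 (H0) depth=32
  ? 73.64.0.5  path d0:H0→d1:-→d2:-→d3:-→d4:-→d5:-→d6:-→d7:-→d8:-→d9:-→d10:H0→d11:-→d12:-  best=H0
  ? 73.76.2.172  path d0:H0→d1:-→d2:-→d3:-→d4:-→d5:-→d6:-→d7:-→d8:-→d9:-→d10:H0→d11:-→d12:-→d13:-→d14:-→d15:-→d16:H2→d17:-  best=H2
  + 0.0.0.0/0 (H1) depth=0
  ? 73.76.70.119  path d0:H1→d1:-→d2:-→d3:-→d4:-→d5:-→d6:-→d7:-→d8:-→d9:-→d10:H0→d11:-→d12:-→d13:-→d14:-→d15:-→d16:H2→d17:-→d18:-→d19:-→d20:H0→d21:-→d22:-→d23:-→d24:-→d25:-→d26:-→d27:-→d28:H2  best=H2
  ? 73.76.64.1  path d0:H1→d1:-→d2:-→d3:-→d4:-→d5:-→d6:-→d7:-→d8:-→d9:-→d10:H0→d11:-→d12:-→d13:-→d14:-→d15:-→d16:H2→d17:-→d18:-→d19:-→d20:H0→d21:-  best=H0

== LOOKUPS ==
["H1","H1","H1","H1","H1","H1","H1","H1","H0","H2","H2","H0"]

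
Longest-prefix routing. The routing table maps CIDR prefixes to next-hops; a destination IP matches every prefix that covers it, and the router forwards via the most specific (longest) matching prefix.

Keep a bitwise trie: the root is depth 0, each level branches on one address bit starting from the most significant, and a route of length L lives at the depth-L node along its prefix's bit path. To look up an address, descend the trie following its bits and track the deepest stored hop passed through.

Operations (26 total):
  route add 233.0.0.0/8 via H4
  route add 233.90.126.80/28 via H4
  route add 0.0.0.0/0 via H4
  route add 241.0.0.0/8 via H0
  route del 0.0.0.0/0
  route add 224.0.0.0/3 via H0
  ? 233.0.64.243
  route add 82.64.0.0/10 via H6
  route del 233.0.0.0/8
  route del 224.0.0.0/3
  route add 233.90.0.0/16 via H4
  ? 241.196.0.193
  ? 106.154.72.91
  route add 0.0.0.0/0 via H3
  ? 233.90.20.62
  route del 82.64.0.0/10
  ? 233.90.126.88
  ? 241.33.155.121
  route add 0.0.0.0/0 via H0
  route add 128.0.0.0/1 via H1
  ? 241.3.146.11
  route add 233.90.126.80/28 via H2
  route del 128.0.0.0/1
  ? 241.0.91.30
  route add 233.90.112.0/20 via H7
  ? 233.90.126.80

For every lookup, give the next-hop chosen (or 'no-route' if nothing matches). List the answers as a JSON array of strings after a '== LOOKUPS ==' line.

Apply in order:
  add 233.0.0.0/8 -> H4 at depth 8
  add 233.90.126.80/28 -> H4 at depth 28
  add 0.0.0.0/0 -> H4 at depth 0
  add 241.0.0.0/8 -> H0 at depth 8
  - 0.0.0.0/0 clear@0
  add 224.0.0.0/3 -> H0 at depth 3
  Q 233.0.64.243: descend 111010010 ; hops seen [H0,H4] ; pick H4
  add 82.64.0.0/10 -> H6 at depth 10
  - 233.0.0.0/8 clear@8
  - 224.0.0.0/3 clear@3
  add 233.90.0.0/16 -> H4 at depth 16
  Q 241.196.0.193: descend 11110001 ; hops seen [H0] ; pick H0
  Q 106.154.72.91: descend 01 ; hops seen [∅] ; pick no-route
  add 0.0.0.0/0 -> H3 at depth 0
  Q 233.90.20.62: descend 11101001010110100 ; hops seen [H3,H4] ; pick H4
  - 82.64.0.0/10 clear@10
  Q 233.90.126.88: descend 1110100101011010011111100101 ; hops seen [H3,H4,H4] ; pick H4
  Q 241.33.155.121: descend 11110001 ; hops seen [H3,H0] ; pick H0
  add 0.0.0.0/0 -> H0 at depth 0
  add 128.0.0.0/1 -> H1 at depth 1
  Q 241.3.146.11: descend 11110001 ; hops seen [H0,H1,H0] ; pick H0
  add 233.90.126.80/28 -> H2 at depth 28
  - 128.0.0.0/1 clear@1
  Q 241.0.91.30: descend 11110001 ; hops seen [H0,H0] ; pick H0
  add 233.90.112.0/20 -> H7 at depth 20
  Q 233.90.126.80: descend 1110100101011010011111100101 ; hops seen [H0,H4,H7,H2] ; pick H2

== LOOKUPS ==
["H4","H0","no-route","H4","H4","H0","H0","H0","H2"]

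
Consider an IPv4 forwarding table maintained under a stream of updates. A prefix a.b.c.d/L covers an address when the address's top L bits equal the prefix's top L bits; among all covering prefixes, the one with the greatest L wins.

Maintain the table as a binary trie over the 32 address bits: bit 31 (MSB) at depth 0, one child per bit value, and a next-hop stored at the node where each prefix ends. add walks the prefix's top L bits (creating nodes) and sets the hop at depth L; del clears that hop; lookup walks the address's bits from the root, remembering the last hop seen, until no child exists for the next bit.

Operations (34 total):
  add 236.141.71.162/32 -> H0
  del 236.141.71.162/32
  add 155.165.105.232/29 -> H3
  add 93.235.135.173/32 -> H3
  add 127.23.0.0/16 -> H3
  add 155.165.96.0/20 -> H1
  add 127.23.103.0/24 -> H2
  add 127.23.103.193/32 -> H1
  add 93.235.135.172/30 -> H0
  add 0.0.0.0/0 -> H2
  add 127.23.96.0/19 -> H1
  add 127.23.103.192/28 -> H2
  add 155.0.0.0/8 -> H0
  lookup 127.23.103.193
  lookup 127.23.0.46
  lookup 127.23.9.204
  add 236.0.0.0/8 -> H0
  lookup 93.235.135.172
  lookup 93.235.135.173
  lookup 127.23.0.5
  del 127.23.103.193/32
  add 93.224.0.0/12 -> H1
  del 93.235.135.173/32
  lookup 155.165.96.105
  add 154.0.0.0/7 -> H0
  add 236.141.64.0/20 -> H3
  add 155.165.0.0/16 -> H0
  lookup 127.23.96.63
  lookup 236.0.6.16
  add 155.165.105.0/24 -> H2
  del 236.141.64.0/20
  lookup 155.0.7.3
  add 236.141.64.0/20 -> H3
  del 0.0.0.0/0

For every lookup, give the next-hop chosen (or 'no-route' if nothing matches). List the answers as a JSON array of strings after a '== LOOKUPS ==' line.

Apply in order:
  add 236.141.71.162/32 -> H0 at depth 32
  - 236.141.71.162/32 clear@32
  add 155.165.105.232/29 -> H3 at depth 29
  add 93.235.135.173/32 -> H3 at depth 32
  add 127.23.0.0/16 -> H3 at depth 16
  add 155.165.96.0/20 -> H1 at depth 20
  add 127.23.103.0/24 -> H2 at depth 24
  add 127.23.103.193/32 -> H1 at depth 32
  add 93.235.135.172/30 -> H0 at depth 30
  add 0.0.0.0/0 -> H2 at depth 0
  add 127.23.96.0/19 -> H1 at depth 19
  add 127.23.103.192/28 -> H2 at depth 28
  add 155.0.0.0/8 -> H0 at depth 8
  ? 127.23.103.193  path d0:H2→d1:-→d2:-→d3:-→d4:-→d5:-→d6:-→d7:-→d8:-→d9:-→d10:-→d11:-→d12:-→d13:-→d14:-→d15:-→d16:H3→d17:-→d18:-→d19:H1→d20:-→d21:-→d22:-→d23:-→d24:H2→d25:-→d26:-→d27:-→d28:H2→d29:-→d30:-→d31:-→d32:H1  best=H1
  ? 127.23.0.46  path d0:H2→d1:-→d2:-→d3:-→d4:-→d5:-→d6:-→d7:-→d8:-→d9:-→d10:-→d11:-→d12:-→d13:-→d14:-→d15:-→d16:H3→d17:-  best=H3
  ? 127.23.9.204  path d0:H2→d1:-→d2:-→d3:-→d4:-→d5:-→d6:-→d7:-→d8:-→d9:-→d10:-→d11:-→d12:-→d13:-→d14:-→d15:-→d16:H3→d17:-  best=H3
  add 236.0.0.0/8 -> H0 at depth 8
  ? 93.235.135.172  path d0:H2→d1:-→d2:-→d3:-→d4:-→d5:-→d6:-→d7:-→d8:-→d9:-→d10:-→d11:-→d12:-→d13:-→d14:-→d15:-→d16:-→d17:-→d18:-→d19:-→d20:-→d21:-→d22:-→d23:-→d24:-→d25:-→d26:-→d27:-→d28:-→d29:-→d30:H0→d31:-  best=H0
  ? 93.235.135.173  path d0:H2→d1:-→d2:-→d3:-→d4:-→d5:-→d6:-→d7:-→d8:-→d9:-→d10:-→d11:-→d12:-→d13:-→d14:-→d15:-→d16:-→d17:-→d18:-→d19:-→d20:-→d21:-→d22:-→d23:-→d24:-→d25:-→d26:-→d27:-→d28:-→d29:-→d30:H0→d31:-→d32:H3  best=H3
  ? 127.23.0.5  path d0:H2→d1:-→d2:-→d3:-→d4:-→d5:-→d6:-→d7:-→d8:-→d9:-→d10:-→d11:-→d12:-→d13:-→d14:-→d15:-→d16:H3→d17:-  best=H3
  - 127.23.103.193/32 clear@32
  add 93.224.0.0/12 -> H1 at depth 12
  - 93.235.135.173/32 clear@32
  ? 155.165.96.105  path d0:H2→d1:-→d2:-→d3:-→d4:-→d5:-→d6:-→d7:-→d8:H0→d9:-→d10:-→d11:-→d12:-→d13:-→d14:-→d15:-→d16:-→d17:-→d18:-→d19:-→d20:H1  best=H1
  add 154.0.0.0/7 -> H0 at depth 7
  add 236.141.64.0/20 -> H3 at depth 20
  add 155.165.0.0/16 -> H0 at depth 16
  ? 127.23.96.63  path d0:H2→d1:-→d2:-→d3:-→d4:-→d5:-→d6:-→d7:-→d8:-→d9:-→d10:-→d11:-→d12:-→d13:-→d14:-→d15:-→d16:H3→d17:-→d18:-→d19:H1→d20:-→d21:-  best=H1
  ? 236.0.6.16  path d0:H2→d1:-→d2:-→d3:-→d4:-→d5:-→d6:-→d7:-→d8:H0  best=H0
  add 155.165.105.0/24 -> H2 at depth 24
  - 236.141.64.0/20 clear@20
  ? 155.0.7.3  path d0:H2→d1:-→d2:-→d3:-→d4:-→d5:-→d6:-→d7:H0→d8:H0  best=H0
  add 236.141.64.0/20 -> H3 at depth 20
  - 0.0.0.0/0 clear@0

== LOOKUPS ==
["H1","H3","H3","H0","H3","H3","H1","H1","H0","H0"]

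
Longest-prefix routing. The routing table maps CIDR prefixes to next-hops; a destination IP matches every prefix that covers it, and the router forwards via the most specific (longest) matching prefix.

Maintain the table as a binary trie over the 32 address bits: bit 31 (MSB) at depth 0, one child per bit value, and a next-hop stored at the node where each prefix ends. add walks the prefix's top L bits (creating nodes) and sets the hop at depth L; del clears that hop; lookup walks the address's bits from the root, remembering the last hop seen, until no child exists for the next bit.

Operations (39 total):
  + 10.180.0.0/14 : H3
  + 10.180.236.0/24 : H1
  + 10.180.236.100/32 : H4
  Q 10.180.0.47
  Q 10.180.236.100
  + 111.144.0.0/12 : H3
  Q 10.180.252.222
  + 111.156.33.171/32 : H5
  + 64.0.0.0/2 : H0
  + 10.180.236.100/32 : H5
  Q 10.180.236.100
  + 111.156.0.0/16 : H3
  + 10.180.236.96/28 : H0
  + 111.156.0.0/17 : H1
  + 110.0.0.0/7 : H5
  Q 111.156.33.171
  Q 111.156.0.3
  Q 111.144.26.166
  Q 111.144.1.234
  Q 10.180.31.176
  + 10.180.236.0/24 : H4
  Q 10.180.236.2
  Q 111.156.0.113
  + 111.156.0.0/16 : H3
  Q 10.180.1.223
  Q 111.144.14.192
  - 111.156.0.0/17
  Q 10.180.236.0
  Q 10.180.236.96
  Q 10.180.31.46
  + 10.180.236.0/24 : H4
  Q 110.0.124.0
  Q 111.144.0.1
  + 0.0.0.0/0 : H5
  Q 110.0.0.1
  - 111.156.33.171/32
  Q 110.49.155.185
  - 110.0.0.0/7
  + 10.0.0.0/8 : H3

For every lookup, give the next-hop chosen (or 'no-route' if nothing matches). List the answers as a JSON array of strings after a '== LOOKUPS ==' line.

Apply in order:
  add 10.180.0.0/14 -> H3 at depth 14
  add 10.180.236.0/24 -> H1 at depth 24
  add 10.180.236.100/32 -> H4 at depth 32
  lookup 10.180.0.47: bits 0000101010110100 walk d0:-→d1:-→d2:-→d3:-→d4:-→d5:-→d6:-→d7:-→d8:-→d9:-→d10:-→d11:-→d12:-→d13:-→d14:H3→d15:-→d16:- -> H3
  lookup 10.180.236.100: bits 00001010101101001110110001100100 walk d0:-→d1:-→d2:-→d3:-→d4:-→d5:-→d6:-→d7:-→d8:-→d9:-→d10:-→d11:-→d12:-→d13:-→d14:H3→d15:-→d16:-→d17:-→d18:-→d19:-→d20:-→d21:-→d22:-→d23:-→d24:H1→d25:-→d26:-→d27:-→d28:-→d29:-→d30:-→d31:-→d32:H4 -> H4
  add 111.144.0.0/12 -> H3 at depth 12
  lookup 10.180.252.222: bits 0000101010110100111 walk d0:-→d1:-→d2:-→d3:-→d4:-→d5:-→d6:-→d7:-→d8:-→d9:-→d10:-→d11:-→d12:-→d13:-→d14:H3→d15:-→d16:-→d17:-→d18:-→d19:- -> H3
  add 111.156.33.171/32 -> H5 at depth 32
  add 64.0.0.0/2 -> H0 at depth 2
  add 10.180.236.100/32 -> H5 at depth 32
  lookup 10.180.236.100: bits 00001010101101001110110001100100 walk d0:-→d1:-→d2:-→d3:-→d4:-→d5:-→d6:-→d7:-→d8:-→d9:-→d10:-→d11:-→d12:-→d13:-→d14:H3→d15:-→d16:-→d17:-→d18:-→d19:-→d20:-→d21:-→d22:-→d23:-→d24:H1→d25:-→d26:-→d27:-→d28:-→d29:-→d30:-→d31:-→d32:H5 -> H5
  add 111.156.0.0/16 -> H3 at depth 16
  add 10.180.236.96/28 -> H0 at depth 28
  add 111.156.0.0/17 -> H1 at depth 17
  add 110.0.0.0/7 -> H5 at depth 7
  lookup 111.156.33.171: bits 01101111100111000010000110101011 walk d0:-→d1:-→d2:H0→d3:-→d4:-→d5:-→d6:-→d7:H5→d8:-→d9:-→d10:-→d11:-→d12:H3→d13:-→d14:-→d15:-→d16:H3→d17:H1→d18:-→d19:-→d20:-→d21:-→d22:-→d23:-→d24:-→d25:-→d26:-→d27:-→d28:-→d29:-→d30:-→d31:-→d32:H5 -> H5
  lookup 111.156.0.3: bits 011011111001110000 walk d0:-→d1:-→d2:H0→d3:-→d4:-→d5:-→d6:-→d7:H5→d8:-→d9:-→d10:-→d11:-→d12:H3→d13:-→d14:-→d15:-→d16:H3→d17:H1→d18:- -> H1
  lookup 111.144.26.166: bits 011011111001 walk d0:-→d1:-→d2:H0→d3:-→d4:-→d5:-→d6:-→d7:H5→d8:-→d9:-→d10:-→d11:-→d12:H3 -> H3
  lookup 111.144.1.234: bits 011011111001 walk d0:-→d1:-→d2:H0→d3:-→d4:-→d5:-→d6:-→d7:H5→d8:-→d9:-→d10:-→d11:-→d12:H3 -> H3
  lookup 10.180.31.176: bits 0000101010110100 walk d0:-→d1:-→d2:-→d3:-→d4:-→d5:-→d6:-→d7:-→d8:-→d9:-→d10:-→d11:-→d12:-→d13:-→d14:H3→d15:-→d16:- -> H3
  add 10.180.236.0/24 -> H4 at depth 24
  lookup 10.180.236.2: bits 0000101010110100111011000 walk d0:-→d1:-→d2:-→d3:-→d4:-→d5:-→d6:-→d7:-→d8:-→d9:-→d10:-→d11:-→d12:-→d13:-→d14:H3→d15:-→d16:-→d17:-→d18:-→d19:-→d20:-→d21:-→d22:-→d23:-→d24:H4→d25:- -> H4
  lookup 111.156.0.113: bits 011011111001110000 walk d0:-→d1:-→d2:H0→d3:-→d4:-→d5:-→d6:-→d7:H5→d8:-→d9:-→d10:-→d11:-→d12:H3→d13:-→d14:-→d15:-→d16:H3→d17:H1→d18:- -> H1
  add 111.156.0.0/16 -> H3 at depth 16
  lookup 10.180.1.223: bits 0000101010110100 walk d0:-→d1:-→d2:-→d3:-→d4:-→d5:-→d6:-→d7:-→d8:-→d9:-→d10:-→d11:-→d12:-→d13:-→d14:H3→d15:-→d16:- -> H3
  lookup 111.144.14.192: bits 011011111001 walk d0:-→d1:-→d2:H0→d3:-→d4:-→d5:-→d6:-→d7:H5→d8:-→d9:-→d10:-→d11:-→d12:H3 -> H3
  - 111.156.0.0/17 clear@17
  lookup 10.180.236.0: bits 0000101010110100111011000 walk d0:-→d1:-→d2:-→d3:-→d4:-→d5:-→d6:-→d7:-→d8:-→d9:-→d10:-→d11:-→d12:-→d13:-→d14:H3→d15:-→d16:-→d17:-→d18:-→d19:-→d20:-→d21:-→d22:-→d23:-→d24:H4→d25:- -> H4
  lookup 10.180.236.96: bits 00001010101101001110110001100 walk d0:-→d1:-→d2:-→d3:-→d4:-→d5:-→d6:-→d7:-→d8:-→d9:-→d10:-→d11:-→d12:-→d13:-→d14:H3→d15:-→d16:-→d17:-→d18:-→d19:-→d20:-→d21:-→d22:-→d23:-→d24:H4→d25:-→d26:-→d27:-→d28:H0→d29:- -> H0
  lookup 10.180.31.46: bits 0000101010110100 walk d0:-→d1:-→d2:-→d3:-→d4:-→d5:-→d6:-→d7:-→d8:-→d9:-→d10:-→d11:-→d12:-→d13:-→d14:H3→d15:-→d16:- -> H3
  add 10.180.236.0/24 -> H4 at depth 24
  lookup 110.0.124.0: bits 0110111 walk d0:-→d1:-→d2:H0→d3:-→d4:-→d5:-→d6:-→d7:H5 -> H5
  lookup 111.144.0.1: bits 011011111001 walk d0:-→d1:-→d2:H0→d3:-→d4:-→d5:-→d6:-→d7:H5→d8:-→d9:-→d10:-→d11:-→d12:H3 -> H3
  add 0.0.0.0/0 -> H5 at depth 0
  lookup 110.0.0.1: bits 0110111 walk d0:H5→d1:-→d2:H0→d3:-→d4:-→d5:-→d6:-→d7:H5 -> H5
  - 111.156.33.171/32 clear@32
  lookup 110.49.155.185: bits 0110111 walk d0:H5→d1:-→d2:H0→d3:-→d4:-→d5:-→d6:-→d7:H5 -> H5
  - 110.0.0.0/7 clear@7
  add 10.0.0.0/8 -> H3 at depth 8

== LOOKUPS ==
["H3","H4","H3","H5","H5","H1","H3","H3","H3","H4","H1","H3","H3","H4","H0","H3","H5","H3","H5","H5"]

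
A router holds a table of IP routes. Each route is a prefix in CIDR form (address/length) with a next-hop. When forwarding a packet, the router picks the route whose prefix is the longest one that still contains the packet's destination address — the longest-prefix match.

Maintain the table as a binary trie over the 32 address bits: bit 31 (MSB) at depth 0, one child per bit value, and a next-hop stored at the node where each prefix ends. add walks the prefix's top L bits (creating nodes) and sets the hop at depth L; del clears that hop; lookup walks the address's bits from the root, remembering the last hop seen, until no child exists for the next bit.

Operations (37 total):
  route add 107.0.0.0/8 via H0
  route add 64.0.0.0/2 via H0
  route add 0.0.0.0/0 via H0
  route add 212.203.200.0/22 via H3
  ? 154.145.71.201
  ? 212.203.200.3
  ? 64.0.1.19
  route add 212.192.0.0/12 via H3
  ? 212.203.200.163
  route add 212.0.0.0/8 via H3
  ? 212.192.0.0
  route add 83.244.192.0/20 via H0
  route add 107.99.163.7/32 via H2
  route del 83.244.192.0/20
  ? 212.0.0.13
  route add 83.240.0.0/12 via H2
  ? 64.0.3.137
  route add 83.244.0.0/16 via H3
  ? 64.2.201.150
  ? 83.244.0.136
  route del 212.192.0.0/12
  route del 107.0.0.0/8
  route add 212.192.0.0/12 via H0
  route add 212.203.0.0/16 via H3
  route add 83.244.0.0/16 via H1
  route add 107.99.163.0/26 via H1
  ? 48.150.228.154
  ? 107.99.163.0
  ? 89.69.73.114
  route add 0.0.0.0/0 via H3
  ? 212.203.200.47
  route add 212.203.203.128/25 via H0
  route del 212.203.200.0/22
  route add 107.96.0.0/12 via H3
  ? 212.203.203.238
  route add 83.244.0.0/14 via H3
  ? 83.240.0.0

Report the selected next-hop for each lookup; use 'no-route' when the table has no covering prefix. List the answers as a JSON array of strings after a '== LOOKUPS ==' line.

Apply in order:
  add 107.0.0.0/8 -> H0 at depth 8
  add 64.0.0.0/2 -> H0 at depth 2
  add 0.0.0.0/0 -> H0 at depth 0
  add 212.203.200.0/22 -> H3 at depth 22
  lookup 154.145.71.201: bits 1 walk d0:H0→d1:- -> H0
  lookup 212.203.200.3: bits 1101010011001011110010 walk d0:H0→d1:-→d2:-→d3:-→d4:-→d5:-→d6:-→d7:-→d8:-→d9:-→d10:-→d11:-→d12:-→d13:-→d14:-→d15:-→d16:-→d17:-→d18:-→d19:-→d20:-→d21:-→d22:H3 -> H3
  lookup 64.0.1.19: bits 01 walk d0:H0→d1:-→d2:H0 -> H0
  add 212.192.0.0/12 -> H3 at depth 12
  lookup 212.203.200.163: bits 1101010011001011110010 walk d0:H0→d1:-→d2:-→d3:-→d4:-→d5:-→d6:-→d7:-→d8:-→d9:-→d10:-→d11:-→d12:H3→d13:-→d14:-→d15:-→d16:-→d17:-→d18:-→d19:-→d20:-→d21:-→d22:H3 -> H3
  add 212.0.0.0/8 -> H3 at depth 8
  lookup 212.192.0.0: bits 110101001100 walk d0:H0→d1:-→d2:-→d3:-→d4:-→d5:-→d6:-→d7:-→d8:H3→d9:-→d10:-→d11:-→d12:H3 -> H3
  add 83.244.192.0/20 -> H0 at depth 20
  add 107.99.163.7/32 -> H2 at depth 32
  del 83.244.192.0/20 (clear depth 20)
  lookup 212.0.0.13: bits 11010100 walk d0:H0→d1:-→d2:-→d3:-→d4:-→d5:-→d6:-→d7:-→d8:H3 -> H3
  add 83.240.0.0/12 -> H2 at depth 12
  lookup 64.0.3.137: bits 010 walk d0:H0→d1:-→d2:H0→d3:- -> H0
  add 83.244.0.0/16 -> H3 at depth 16
  lookup 64.2.201.150: bits 010 walk d0:H0→d1:-→d2:H0→d3:- -> H0
  lookup 83.244.0.136: bits 0101001111110100 walk d0:H0→d1:-→d2:H0→d3:-→d4:-→d5:-→d6:-→d7:-→d8:-→d9:-→d10:-→d11:-→d12:H2→d13:-→d14:-→d15:-→d16:H3 -> H3
  del 212.192.0.0/12 (clear depth 12)
  del 107.0.0.0/8 (clear depth 8)
  add 212.192.0.0/12 -> H0 at depth 12
  add 212.203.0.0/16 -> H3 at depth 16
  add 83.244.0.0/16 -> H1 at depth 16
  add 107.99.163.0/26 -> H1 at depth 26
  lookup 48.150.228.154: bits 0 walk d0:H0→d1:- -> H0
  lookup 107.99.163.0: bits 01101011011000111010001100000 walk d0:H0→d1:-→d2:H0→d3:-→d4:-→d5:-→d6:-→d7:-→d8:-→d9:-→d10:-→d11:-→d12:-→d13:-→d14:-→d15:-→d16:-→d17:-→d18:-→d19:-→d20:-→d21:-→d22:-→d23:-→d24:-→d25:-→d26:H1→d27:-→d28:-→d29:- -> H1
  lookup 89.69.73.114: bits 0101 walk d0:H0→d1:-→d2:H0→d3:-→d4:- -> H0
  add 0.0.0.0/0 -> H3 at depth 0
  lookup 212.203.200.47: bits 1101010011001011110010 walk d0:H3→d1:-→d2:-→d3:-→d4:-→d5:-→d6:-→d7:-→d8:H3→d9:-→d10:-→d11:-→d12:H0→d13:-→d14:-→d15:-→d16:H3→d17:-→d18:-→d19:-→d20:-→d21:-→d22:H3 -> H3
  add 212.203.203.128/25 -> H0 at depth 25
  del 212.203.200.0/22 (clear depth 22)
  add 107.96.0.0/12 -> H3 at depth 12
  lookup 212.203.203.238: bits 1101010011001011110010111 walk d0:H3→d1:-→d2:-→d3:-→d4:-→d5:-→d6:-→d7:-→d8:H3→d9:-→d10:-→d11:-→d12:H0→d13:-→d14:-→d15:-→d16:H3→d17:-→d18:-→d19:-→d20:-→d21:-→d22:-→d23:-→d24:-→d25:H0 -> H0
  add 83.244.0.0/14 -> H3 at depth 14
  lookup 83.240.0.0: bits 0101001111110 walk d0:H3→d1:-→d2:H0→d3:-→d4:-→d5:-→d6:-→d7:-→d8:-→d9:-→d10:-→d11:-→d12:H2→d13:- -> H2

== LOOKUPS ==
["H0","H3","H0","H3","H3","H3","H0","H0","H3","H0","H1","H0","H3","H0","H2"]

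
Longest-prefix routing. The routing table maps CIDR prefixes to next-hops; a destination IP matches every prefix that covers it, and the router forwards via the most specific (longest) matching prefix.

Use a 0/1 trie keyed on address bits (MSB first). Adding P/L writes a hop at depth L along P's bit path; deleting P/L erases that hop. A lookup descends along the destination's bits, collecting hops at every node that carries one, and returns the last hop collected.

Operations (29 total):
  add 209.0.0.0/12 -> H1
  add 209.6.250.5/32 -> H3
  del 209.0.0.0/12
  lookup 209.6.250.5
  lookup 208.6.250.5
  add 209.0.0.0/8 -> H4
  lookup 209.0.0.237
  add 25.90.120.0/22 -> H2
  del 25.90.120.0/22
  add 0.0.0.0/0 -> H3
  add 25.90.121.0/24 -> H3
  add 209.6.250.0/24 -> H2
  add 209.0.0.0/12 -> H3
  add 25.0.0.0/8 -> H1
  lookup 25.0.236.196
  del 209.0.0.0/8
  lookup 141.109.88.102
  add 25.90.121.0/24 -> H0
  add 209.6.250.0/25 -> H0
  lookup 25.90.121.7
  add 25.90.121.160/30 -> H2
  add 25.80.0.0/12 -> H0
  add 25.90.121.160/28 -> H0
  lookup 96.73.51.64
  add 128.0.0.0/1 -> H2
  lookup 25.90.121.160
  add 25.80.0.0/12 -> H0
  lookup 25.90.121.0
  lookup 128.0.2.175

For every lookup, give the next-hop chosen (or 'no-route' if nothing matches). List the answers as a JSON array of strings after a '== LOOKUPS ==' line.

Trace:
  + 209.0.0.0/12 (H1) depth=12
  + 209.6.250.5/32 (H3) depth=32
  - 209.0.0.0/12 clear@12
  ? 209.6.250.5  path d0:-→d1:-→d2:-→d3:-→d4:-→d5:-→d6:-→d7:-→d8:-→d9:-→d10:-→d11:-→d12:-→d13:-→d14:-→d15:-→d16:-→d17:-→d18:-→d19:-→d20:-→d21:-→d22:-→d23:-→d24:-→d25:-→d26:-→d27:-→d28:-→d29:-→d30:-→d31:-→d32:H3  best=H3
  ? 208.6.250.5  path d0:-→d1:-→d2:-→d3:-→d4:-→d5:-→d6:-→d7:-  best=no-route
  + 209.0.0.0/8 (H4) depth=8
  ? 209.0.0.237  path d0:-→d1:-→d2:-→d3:-→d4:-→d5:-→d6:-→d7:-→d8:H4→d9:-→d10:-→d11:-→d12:-→d13:-  best=H4
  + 25.90.120.0/22 (H2) depth=22
  - 25.90.120.0/22 clear@22
  + 0.0.0.0/0 (H3) depth=0
  + 25.90.121.0/24 (H3) depth=24
  + 209.6.250.0/24 (H2) depth=24
  + 209.0.0.0/12 (H3) depth=12
  + 25.0.0.0/8 (H1) depth=8
  ? 25.0.236.196  path d0:H3→d1:-→d2:-→d3:-→d4:-→d5:-→d6:-→d7:-→d8:H1→d9:-  best=H1
  - 209.0.0.0/8 clear@8
  ? 141.109.88.102  path d0:H3→d1:-  best=H3
  + 25.90.121.0/24 (H0) depth=24
  + 209.6.250.0/25 (H0) depth=25
  ? 25.90.121.7  path d0:H3→d1:-→d2:-→d3:-→d4:-→d5:-→d6:-→d7:-→d8:H1→d9:-→d10:-→d11:-→d12:-→d13:-→d14:-→d15:-→d16:-→d17:-→d18:-→d19:-→d20:-→d21:-→d22:-→d23:-→d24:H0  best=H0
  + 25.90.121.160/30 (H2) depth=30
  + 25.80.0.0/12 (H0) depth=12
  + 25.90.121.160/28 (H0) depth=28
  ? 96.73.51.64  path d0:H3→d1:-  best=H3
  + 128.0.0.0/1 (H2) depth=1
  ? 25.90.121.160  path d0:H3→d1:-→d2:-→d3:-→d4:-→d5:-→d6:-→d7:-→d8:H1→d9:-→d10:-→d11:-→d12:H0→d13:-→d14:-→d15:-→d16:-→d17:-→d18:-→d19:-→d20:-→d21:-→d22:-→d23:-→d24:H0→d25:-→d26:-→d27:-→d28:H0→d29:-→d30:H2  best=H2
  + 25.80.0.0/12 (H0) depth=12
  ? 25.90.121.0  path d0:H3→d1:-→d2:-→d3:-→d4:-→d5:-→d6:-→d7:-→d8:H1→d9:-→d10:-→d11:-→d12:H0→d13:-→d14:-→d15:-→d16:-→d17:-→d18:-→d19:-→d20:-→d21:-→d22:-→d23:-→d24:H0  best=H0
  ? 128.0.2.175  path d0:H3→d1:H2  best=H2

== LOOKUPS ==
["H3","no-route","H4","H1","H3","H0","H3","H2","H0","H2"]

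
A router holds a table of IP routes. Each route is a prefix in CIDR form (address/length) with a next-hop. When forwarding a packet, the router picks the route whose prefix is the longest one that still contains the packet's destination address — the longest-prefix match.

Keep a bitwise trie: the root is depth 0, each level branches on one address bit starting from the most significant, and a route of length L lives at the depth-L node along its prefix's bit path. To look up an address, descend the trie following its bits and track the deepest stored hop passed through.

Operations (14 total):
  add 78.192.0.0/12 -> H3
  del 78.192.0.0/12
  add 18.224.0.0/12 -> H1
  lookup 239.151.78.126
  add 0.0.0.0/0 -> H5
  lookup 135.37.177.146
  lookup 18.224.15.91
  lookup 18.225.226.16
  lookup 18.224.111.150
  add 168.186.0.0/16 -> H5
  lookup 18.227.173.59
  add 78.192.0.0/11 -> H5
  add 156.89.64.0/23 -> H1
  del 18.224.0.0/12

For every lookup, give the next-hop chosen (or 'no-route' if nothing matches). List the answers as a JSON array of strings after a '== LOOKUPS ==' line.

Apply in order:
  + 78.192.0.0/12 (H3) depth=12
  - 78.192.0.0/12 clear@12
  + 18.224.0.0/12 (H1) depth=12
  lookup 239.151.78.126: bits ε walk d0:- -> no-route
  + 0.0.0.0/0 (H5) depth=0
  lookup 135.37.177.146: bits ε walk d0:H5 -> H5
  lookup 18.224.15.91: bits 000100101110 walk d0:H5→d1:-→d2:-→d3:-→d4:-→d5:-→d6:-→d7:-→d8:-→d9:-→d10:-→d11:-→d12:H1 -> H1
  lookup 18.225.226.16: bits 000100101110 walk d0:H5→d1:-→d2:-→d3:-→d4:-→d5:-→d6:-→d7:-→d8:-→d9:-→d10:-→d11:-→d12:H1 -> H1
  lookup 18.224.111.150: bits 000100101110 walk d0:H5→d1:-→d2:-→d3:-→d4:-→d5:-→d6:-→d7:-→d8:-→d9:-→d10:-→d11:-→d12:H1 -> H1
  + 168.186.0.0/16 (H5) depth=16
  lookup 18.227.173.59: bits 000100101110 walk d0:H5→d1:-→d2:-→d3:-→d4:-→d5:-→d6:-→d7:-→d8:-→d9:-→d10:-→d11:-→d12:H1 -> H1
  + 78.192.0.0/11 (H5) depth=11
  + 156.89.64.0/23 (H1) depth=23
  - 18.224.0.0/12 clear@12

== LOOKUPS ==
["no-route","H5","H1","H1","H1","H1"]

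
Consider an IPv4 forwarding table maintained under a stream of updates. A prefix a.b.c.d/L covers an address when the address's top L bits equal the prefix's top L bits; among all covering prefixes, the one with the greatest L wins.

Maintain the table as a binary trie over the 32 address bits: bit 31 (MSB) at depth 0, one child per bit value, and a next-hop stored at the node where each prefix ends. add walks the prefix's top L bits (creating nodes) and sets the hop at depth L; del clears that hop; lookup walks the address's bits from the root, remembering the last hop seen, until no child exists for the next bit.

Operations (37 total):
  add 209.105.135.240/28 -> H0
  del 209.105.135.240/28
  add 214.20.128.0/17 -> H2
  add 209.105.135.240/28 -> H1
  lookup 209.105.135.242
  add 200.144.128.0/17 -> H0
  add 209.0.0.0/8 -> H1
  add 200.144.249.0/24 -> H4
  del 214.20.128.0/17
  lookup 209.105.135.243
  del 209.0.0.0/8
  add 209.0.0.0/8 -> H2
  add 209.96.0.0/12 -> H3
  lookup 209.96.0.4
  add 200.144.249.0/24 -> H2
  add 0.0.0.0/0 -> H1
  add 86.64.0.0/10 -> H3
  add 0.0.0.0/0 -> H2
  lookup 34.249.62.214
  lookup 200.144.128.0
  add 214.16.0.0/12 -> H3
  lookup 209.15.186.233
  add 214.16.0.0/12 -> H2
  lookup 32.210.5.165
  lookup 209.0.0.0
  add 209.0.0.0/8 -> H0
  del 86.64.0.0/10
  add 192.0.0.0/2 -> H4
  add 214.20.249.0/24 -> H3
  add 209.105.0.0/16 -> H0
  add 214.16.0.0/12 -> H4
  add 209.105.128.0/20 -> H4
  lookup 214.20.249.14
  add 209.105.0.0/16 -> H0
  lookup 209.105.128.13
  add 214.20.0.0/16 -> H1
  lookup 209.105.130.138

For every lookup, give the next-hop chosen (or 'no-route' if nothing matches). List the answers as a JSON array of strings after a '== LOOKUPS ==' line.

Trace:
  add 209.105.135.240/28 -> H0 at depth 28
  del 209.105.135.240/28 (clear depth 28)
  add 214.20.128.0/17 -> H2 at depth 17
  add 209.105.135.240/28 -> H1 at depth 28
  ? 209.105.135.242  path d0:-→d1:-→d2:-→d3:-→d4:-→d5:-→d6:-→d7:-→d8:-→d9:-→d10:-→d11:-→d12:-→d13:-→d14:-→d15:-→d16:-→d17:-→d18:-→d19:-→d20:-→d21:-→d22:-→d23:-→d24:-→d25:-→d26:-→d27:-→d28:H1  best=H1
  add 200.144.128.0/17 -> H0 at depth 17
  add 209.0.0.0/8 -> H1 at depth 8
  add 200.144.249.0/24 -> H4 at depth 24
  del 214.20.128.0/17 (clear depth 17)
  ? 209.105.135.243  path d0:-→d1:-→d2:-→d3:-→d4:-→d5:-→d6:-→d7:-→d8:H1→d9:-→d10:-→d11:-→d12:-→d13:-→d14:-→d15:-→d16:-→d17:-→d18:-→d19:-→d20:-→d21:-→d22:-→d23:-→d24:-→d25:-→d26:-→d27:-→d28:H1  best=H1
  del 209.0.0.0/8 (clear depth 8)
  add 209.0.0.0/8 -> H2 at depth 8
  add 209.96.0.0/12 -> H3 at depth 12
  ? 209.96.0.4  path d0:-→d1:-→d2:-→d3:-→d4:-→d5:-→d6:-→d7:-→d8:H2→d9:-→d10:-→d11:-→d12:H3  best=H3
  add 200.144.249.0/24 -> H2 at depth 24
  add 0.0.0.0/0 -> H1 at depth 0
  add 86.64.0.0/10 -> H3 at depth 10
  add 0.0.0.0/0 -> H2 at depth 0
  ? 34.249.62.214  path d0:H2→d1:-  best=H2
  ? 200.144.128.0  path d0:H2→d1:-→d2:-→d3:-→d4:-→d5:-→d6:-→d7:-→d8:-→d9:-→d10:-→d11:-→d12:-→d13:-→d14:-→d15:-→d16:-→d17:H0  best=H0
  add 214.16.0.0/12 -> H3 at depth 12
  ? 209.15.186.233  path d0:H2→d1:-→d2:-→d3:-→d4:-→d5:-→d6:-→d7:-→d8:H2→d9:-  best=H2
  add 214.16.0.0/12 -> H2 at depth 12
  ? 32.210.5.165  path d0:H2→d1:-  best=H2
  ? 209.0.0.0  path d0:H2→d1:-→d2:-→d3:-→d4:-→d5:-→d6:-→d7:-→d8:H2→d9:-  best=H2
  add 209.0.0.0/8 -> H0 at depth 8
  del 86.64.0.0/10 (clear depth 10)
  add 192.0.0.0/2 -> H4 at depth 2
  add 214.20.249.0/24 -> H3 at depth 24
  add 209.105.0.0/16 -> H0 at depth 16
  add 214.16.0.0/12 -> H4 at depth 12
  add 209.105.128.0/20 -> H4 at depth 20
  ? 214.20.249.14  path d0:H2→d1:-→d2:H4→d3:-→d4:-→d5:-→d6:-→d7:-→d8:-→d9:-→d10:-→d11:-→d12:H4→d13:-→d14:-→d15:-→d16:-→d17:-→d18:-→d19:-→d20:-→d21:-→d22:-→d23:-→d24:H3  best=H3
  add 209.105.0.0/16 -> H0 at depth 16
  ? 209.105.128.13  path d0:H2→d1:-→d2:H4→d3:-→d4:-→d5:-→d6:-→d7:-→d8:H0→d9:-→d10:-→d11:-→d12:H3→d13:-→d14:-→d15:-→d16:H0→d17:-→d18:-→d19:-→d20:H4→d21:-  best=H4
  add 214.20.0.0/16 -> H1 at depth 16
  ? 209.105.130.138  path d0:H2→d1:-→d2:H4→d3:-→d4:-→d5:-→d6:-→d7:-→d8:H0→d9:-→d10:-→d11:-→d12:H3→d13:-→d14:-→d15:-→d16:H0→d17:-→d18:-→d19:-→d20:H4→d21:-  best=H4

== LOOKUPS ==
["H1","H1","H3","H2","H0","H2","H2","H2","H3","H4","H4"]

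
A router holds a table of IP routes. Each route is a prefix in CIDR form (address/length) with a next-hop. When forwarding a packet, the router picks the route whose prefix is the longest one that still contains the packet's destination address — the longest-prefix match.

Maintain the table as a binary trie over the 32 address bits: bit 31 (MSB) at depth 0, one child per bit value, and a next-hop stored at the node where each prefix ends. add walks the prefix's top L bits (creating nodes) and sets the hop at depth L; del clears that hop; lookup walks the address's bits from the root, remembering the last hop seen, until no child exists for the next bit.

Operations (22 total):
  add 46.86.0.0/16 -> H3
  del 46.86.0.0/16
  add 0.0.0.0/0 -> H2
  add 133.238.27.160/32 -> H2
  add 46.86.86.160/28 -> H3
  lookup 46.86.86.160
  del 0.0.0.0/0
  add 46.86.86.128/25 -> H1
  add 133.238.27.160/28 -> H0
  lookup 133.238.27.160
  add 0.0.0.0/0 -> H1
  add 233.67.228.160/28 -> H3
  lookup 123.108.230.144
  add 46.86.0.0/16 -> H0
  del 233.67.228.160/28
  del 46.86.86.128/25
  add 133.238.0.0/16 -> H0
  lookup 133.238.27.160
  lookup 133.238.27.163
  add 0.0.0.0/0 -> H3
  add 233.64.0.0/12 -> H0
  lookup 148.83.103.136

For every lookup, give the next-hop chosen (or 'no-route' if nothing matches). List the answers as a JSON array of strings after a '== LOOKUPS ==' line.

Process each operation:
  add 46.86.0.0/16 -> H3 at depth 16
  - 46.86.0.0/16 clear@16
  add 0.0.0.0/0 -> H2 at depth 0
  add 133.238.27.160/32 -> H2 at depth 32
  add 46.86.86.160/28 -> H3 at depth 28
  Q 46.86.86.160: descend 0010111001010110010101101010 ; hops seen [H2,H3] ; pick H3
  - 0.0.0.0/0 clear@0
  add 46.86.86.128/25 -> H1 at depth 25
  add 133.238.27.160/28 -> H0 at depth 28
  Q 133.238.27.160: descend 10000101111011100001101110100000 ; hops seen [H0,H2] ; pick H2
  add 0.0.0.0/0 -> H1 at depth 0
  add 233.67.228.160/28 -> H3 at depth 28
  Q 123.108.230.144: descend 0 ; hops seen [H1] ; pick H1
  add 46.86.0.0/16 -> H0 at depth 16
  - 233.67.228.160/28 clear@28
  - 46.86.86.128/25 clear@25
  add 133.238.0.0/16 -> H0 at depth 16
  Q 133.238.27.160: descend 10000101111011100001101110100000 ; hops seen [H1,H0,H0,H2] ; pick H2
  Q 133.238.27.163: descend 100001011110111000011011101000 ; hops seen [H1,H0,H0] ; pick H0
  add 0.0.0.0/0 -> H3 at depth 0
  add 233.64.0.0/12 -> H0 at depth 12
  Q 148.83.103.136: descend 100 ; hops seen [H3] ; pick H3

== LOOKUPS ==
["H3","H2","H1","H2","H0","H3"]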